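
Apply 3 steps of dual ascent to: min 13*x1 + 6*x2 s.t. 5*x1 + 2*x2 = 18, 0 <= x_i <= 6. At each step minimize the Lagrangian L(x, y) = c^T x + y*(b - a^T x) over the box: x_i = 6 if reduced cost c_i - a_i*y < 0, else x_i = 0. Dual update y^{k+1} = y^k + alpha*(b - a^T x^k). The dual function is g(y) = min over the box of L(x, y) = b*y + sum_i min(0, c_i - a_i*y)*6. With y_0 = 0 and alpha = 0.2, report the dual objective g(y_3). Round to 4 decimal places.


Dual ascent for LP: min 13*x1 + 6*x2, 5*x1 + 2*x2 = 18, 0 <= x_i <= 6
Step 1: y^k = 0.0, reduced costs: (13.0, 6.0)
  x^k = (0.0, 0.0), subgradient = b - a^T x = 18.0
  y^{k+1} = 0.0 + 0.2*18.0 = 3.6
Step 2: y^k = 3.6, reduced costs: (-5.0, -1.2)
  x^k = (6.0, 6.0), subgradient = b - a^T x = -24.0
  y^{k+1} = 3.6 + 0.2*-24.0 = -1.2
Step 3: y^k = -1.2, reduced costs: (19.0, 8.4)
  x^k = (0.0, 0.0), subgradient = b - a^T x = 18.0
  y^{k+1} = -1.2 + 0.2*18.0 = 2.4
Dual objective at y_3 = 2.4: reduced costs (1.0, 1.2), box minimizer x = (0.0, 0.0)
g(y_3) = b*y + (c1 - a1*y)*x1 + (c2 - a2*y)*x2 = 18*2.4 + 1.0*0.0 + 1.2*0.0 = 43.2 + 0.0 + 0.0 = 43.2


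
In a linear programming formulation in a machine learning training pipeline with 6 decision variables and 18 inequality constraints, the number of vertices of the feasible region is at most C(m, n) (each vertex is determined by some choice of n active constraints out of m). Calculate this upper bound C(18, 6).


Each vertex corresponds to some choice of n active constraints out of m, so the number of vertices is at most C(m, n) = m! / (n!(m-n)!).
m = 18, n = 6
Numerator: 18 * 17 * 16 * 15 * 14 * 13
Denominator: 6! = 720
C(18, 6) = 18564


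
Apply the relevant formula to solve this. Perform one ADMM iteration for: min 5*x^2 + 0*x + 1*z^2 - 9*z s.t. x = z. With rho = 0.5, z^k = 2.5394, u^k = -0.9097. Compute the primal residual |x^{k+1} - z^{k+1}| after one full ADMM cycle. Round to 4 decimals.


ADMM iteration with rho = 0.5, z^k = 2.5394, u^k = -0.9097
Step 1: x-update.
Minimize 5*x^2 + 0*x + (0.5/2)*(x - 2.5394 - 0.9097)^2
FOC: (2*5 + 0.5)*x = 0 + 0.5*(2.5394 + 0.9097)
x^{k+1} = 0.1642
Step 2: z-update.
Minimize 1*z^2 - 9*z + (0.5/2)*(0.1642 - z - 0.9097)^2
FOC: (2*1 + 0.5)*z = 9 + 0.5*(0.1642 - 0.9097)
z^{k+1} = 3.4509
Step 3: u-update.
u^{k+1} = -0.9097 + 0.1642 - 3.4509 = -4.1964
Step 4: Primal residual = |0.1642 - 3.4509| = 3.2867


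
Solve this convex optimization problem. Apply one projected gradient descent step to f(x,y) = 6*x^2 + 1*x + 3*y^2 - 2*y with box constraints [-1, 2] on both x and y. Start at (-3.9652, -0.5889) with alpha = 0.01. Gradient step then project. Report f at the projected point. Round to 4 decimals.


Step 1: Compute gradient at (-3.9652, -0.5889).
grad_x = 2*6*-3.9652 + 1 = -46.5824
grad_y = 2*3*-0.5889 - 2 = -5.5334
Step 2: Gradient step.
x_raw = -3.9652 - 0.01*-46.5824 = -3.4994
y_raw = -0.5889 - 0.01*-5.5334 = -0.5336
Step 3: Project onto [-1, 2].
x_proj = clip(-3.4994) = -1.0
y_proj = clip(-0.5336) = -0.5336
Step 4: Evaluate f.
f(-1.0, -0.5336) = 6.9212


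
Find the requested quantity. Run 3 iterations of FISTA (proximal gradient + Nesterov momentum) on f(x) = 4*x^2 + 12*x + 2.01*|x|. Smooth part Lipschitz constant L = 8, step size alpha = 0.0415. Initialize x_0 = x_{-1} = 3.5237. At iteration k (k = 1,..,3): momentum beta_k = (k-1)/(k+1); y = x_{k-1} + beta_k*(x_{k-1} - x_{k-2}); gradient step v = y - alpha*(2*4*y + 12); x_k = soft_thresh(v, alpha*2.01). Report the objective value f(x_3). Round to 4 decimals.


FISTA on f(x) = 4*x^2 + 12*x + 2.01*|x|
L = 8, alpha = 0.0415
Iteration 1: beta = 0.0, y = 3.5237 + 0.0*(3.5237 - 3.5237) = 3.5237
  grad(y) = 40.1896, v = y - alpha*grad = 1.8558
  prox(v) = soft_thresh(1.8558, 0.0834) = 1.7724
Iteration 2: beta = 0.3333, y = 1.7724 + 0.3333*(1.7724 - 3.5237) = 1.1887
  grad(y) = 21.5092, v = y - alpha*grad = 0.296
  prox(v) = soft_thresh(0.296, 0.0834) = 0.2126
Iteration 3: beta = 0.5, y = 0.2126 + 0.5*(0.2126 - 1.7724) = -0.5673
  grad(y) = 7.4616, v = y - alpha*grad = -0.877
  prox(v) = soft_thresh(-0.877, 0.0834) = -0.7935
f(x_3) = 4*(-0.7935)^2 + 12*(-0.7935) + 2.01*|-0.7935| = -5.4086


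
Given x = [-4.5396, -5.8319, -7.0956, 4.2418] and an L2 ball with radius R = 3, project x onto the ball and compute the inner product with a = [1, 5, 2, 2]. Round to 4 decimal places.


Step 1: Compute ||x|| (intermediates to 6 decimals).
||x|| = sqrt((-4.5396)^2 + (-5.8319)^2 + (-7.0956)^2 + 4.2418^2) = 11.088707
Step 2: Project.
Since ||x|| > R, scale = R/||x|| = 3/11.088707 = 0.270546, proj(x) = scale * x
proj(x) = [-1.228171, -1.577797, -1.919686, 1.147602]
Step 3: Dot product.
a^T * proj(x) = 1*(-1.228171) + 5*(-1.577797) + 2*(-1.919686) + 2*1.147602 = -10.6613


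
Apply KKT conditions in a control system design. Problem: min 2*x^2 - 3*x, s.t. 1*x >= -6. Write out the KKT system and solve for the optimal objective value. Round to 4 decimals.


Step 1: Try lambda = 0 (constraint inactive).
Stationarity: 2*2*x - 3 = 0
x* = 3/(2*2) = 0.75
Check constraint: 1*0.75 = 0.75 >= -6 -- satisfied.
Step 2: Compute optimal value.
f(x*) = 2*0.75^2 - 3*0.75 = -1.125


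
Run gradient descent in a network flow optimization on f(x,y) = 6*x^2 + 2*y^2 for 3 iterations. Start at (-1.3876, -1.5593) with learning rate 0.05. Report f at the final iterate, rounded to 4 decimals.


Gradient descent on f(x,y) = 6*x^2 + 2*y^2.
Starting point: (-1.3876, -1.5593), alpha = 0.05
Step 1: grad_x = 2*6*-1.3876 = -16.6512, grad_y = 2*2*-1.5593 = -6.2372
  x_1 = -1.3876 - 0.05*-16.6512 = -0.555
  y_1 = -1.5593 - 0.05*-6.2372 = -1.2474
Step 2: grad_x = 2*6*-0.555 = -6.6605, grad_y = 2*2*-1.2474 = -4.9898
  x_2 = -0.555 - 0.05*-6.6605 = -0.222
  y_2 = -1.2474 - 0.05*-4.9898 = -0.998
Step 3: grad_x = 2*6*-0.222 = -2.6642, grad_y = 2*2*-0.998 = -3.9918
  x_3 = -0.222 - 0.05*-2.6642 = -0.0888
  y_3 = -0.998 - 0.05*-3.9918 = -0.7984
f(-0.0888, -0.7984) = 6*(-0.0888)^2 + 2*(-0.7984)^2 = 1.3221


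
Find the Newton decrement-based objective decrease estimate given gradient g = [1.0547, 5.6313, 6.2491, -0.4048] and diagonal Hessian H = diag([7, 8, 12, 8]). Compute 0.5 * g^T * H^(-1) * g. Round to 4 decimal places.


Step 1: H is diagonal, so H^(-1) * g = [0.1507, 0.7039, 0.5208, -0.0506].
Step 2: g^T H^(-1) g = sum_i g_i^2 / H_ii
  = (1.0547)^2/7 + (5.6313)^2/8 + (6.2491)^2/12 + (-0.4048)^2/8
  = 0.1589 + 3.9639 + 3.2543 + 0.0205 = 7.3976
Step 3: Objective decrease = 0.5 * g^T H^(-1) g = 3.6988


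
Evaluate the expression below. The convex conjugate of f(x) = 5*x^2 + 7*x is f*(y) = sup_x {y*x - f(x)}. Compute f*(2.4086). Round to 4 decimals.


f*(y) = sup_x {y*x - a*x^2 - b*x} = sup_x {(y-b)*x - a*x^2}
FOC: (y - b) - 2a*x = 0 => x* = (y - b)/(2a)
x* = (2.4086 - 7)/(2*5) = -0.4591
f*(2.4086) = (y-b)^2/(4a) = (2.4086 - 7)^2/(4*5)
= 21.081/20 = 1.054


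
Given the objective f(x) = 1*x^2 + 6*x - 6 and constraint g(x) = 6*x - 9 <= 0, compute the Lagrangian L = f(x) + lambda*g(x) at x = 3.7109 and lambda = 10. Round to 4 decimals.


Step 1: Evaluate f(x).
f(3.7109) = 1*3.7109^2 + 6*3.7109 - 6 = 30.0362
Step 2: Evaluate g(x).
g(3.7109) = 6*3.7109 - 9 = 13.2654
Step 3: Compute Lagrangian.
L = 30.0362 + 10*13.2654 = 162.6902


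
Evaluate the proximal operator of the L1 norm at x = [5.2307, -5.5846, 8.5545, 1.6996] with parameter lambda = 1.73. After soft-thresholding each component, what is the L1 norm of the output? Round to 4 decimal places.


Soft-thresholding with lambda = 1.73:
prox(5.2307) = sign(5.2307)*max(|5.2307| - 1.73, 0) = 3.5007
prox(-5.5846) = sign(-5.5846)*max(|-5.5846| - 1.73, 0) = -3.8546
prox(8.5545) = sign(8.5545)*max(|8.5545| - 1.73, 0) = 6.8245
prox(1.6996) = sign(1.6996)*max(|1.6996| - 1.73, 0) = 0.0
prox(x) = [3.5007, -3.8546, 6.8245, 0.0]
||prox(x)||_1 = 3.5007 + 3.8546 + 6.8245 + 0.0 = 14.1798


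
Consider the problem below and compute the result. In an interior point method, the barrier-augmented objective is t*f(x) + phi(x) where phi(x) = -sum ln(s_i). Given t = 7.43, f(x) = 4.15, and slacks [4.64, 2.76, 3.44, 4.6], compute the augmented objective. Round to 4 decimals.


Step 1: Compute log-barrier.
ln values: [1.5347, 1.0152, 1.2355, 1.5261]
phi = -(1.5347 + 1.0152 + 1.2355 + 1.5261) = -5.3115
Step 2: Compute augmented objective.
t*f(x) = 7.43*4.15 = 30.8345
Total = 30.8345 - 5.3115 = 25.523


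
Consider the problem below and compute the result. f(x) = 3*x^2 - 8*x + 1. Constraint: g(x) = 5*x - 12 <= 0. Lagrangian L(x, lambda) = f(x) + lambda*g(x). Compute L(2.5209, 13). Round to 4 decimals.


Step 1: Evaluate f(x).
f(2.5209) = 3*2.5209^2 - 8*2.5209 + 1 = -0.1024
Step 2: Evaluate g(x).
g(2.5209) = 5*2.5209 - 12 = 0.6045
Step 3: Compute Lagrangian.
L = -0.1024 + 13*0.6045 = 7.7561


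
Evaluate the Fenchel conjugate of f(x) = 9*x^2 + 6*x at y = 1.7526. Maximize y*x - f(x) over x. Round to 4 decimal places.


f*(y) = sup_x {y*x - a*x^2 - b*x} = sup_x {(y-b)*x - a*x^2}
FOC: (y - b) - 2a*x = 0 => x* = (y - b)/(2a)
x* = (1.7526 - 6)/(2*9) = -0.236
f*(1.7526) = (y-b)^2/(4a) = (1.7526 - 6)^2/(4*9)
= 18.0404/36 = 0.5011


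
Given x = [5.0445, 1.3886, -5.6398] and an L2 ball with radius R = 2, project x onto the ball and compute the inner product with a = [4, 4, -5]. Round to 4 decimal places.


Step 1: Compute ||x|| (intermediates to 6 decimals).
||x|| = sqrt(5.0445^2 + 1.3886^2 + (-5.6398)^2) = 7.693019
Step 2: Project.
Since ||x|| > R, scale = R/||x|| = 2/7.693019 = 0.259976, proj(x) = scale * x
proj(x) = [1.311449, 0.361003, -1.466213]
Step 3: Dot product.
a^T * proj(x) = 4*1.311449 + 4*0.361003 - 5*(-1.466213) = 14.0209


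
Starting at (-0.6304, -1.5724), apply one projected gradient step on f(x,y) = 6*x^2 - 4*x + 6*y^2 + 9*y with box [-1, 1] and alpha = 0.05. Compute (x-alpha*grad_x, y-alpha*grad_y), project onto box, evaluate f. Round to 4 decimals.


Step 1: Compute gradient at (-0.6304, -1.5724).
grad_x = 2*6*-0.6304 - 4 = -11.5648
grad_y = 2*6*-1.5724 + 9 = -9.8688
Step 2: Gradient step.
x_raw = -0.6304 - 0.05*-11.5648 = -0.0522
y_raw = -1.5724 - 0.05*-9.8688 = -1.079
Step 3: Project onto [-1, 1].
x_proj = clip(-0.0522) = -0.0522
y_proj = clip(-1.079) = -1.0
Step 4: Evaluate f.
f(-0.0522, -1.0) = -2.775


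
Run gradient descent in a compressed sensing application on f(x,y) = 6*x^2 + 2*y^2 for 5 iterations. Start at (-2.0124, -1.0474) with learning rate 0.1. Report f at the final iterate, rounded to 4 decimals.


Gradient descent on f(x,y) = 6*x^2 + 2*y^2.
Starting point: (-2.0124, -1.0474), alpha = 0.1
Step 1: grad_x = 2*6*-2.0124 = -24.1488, grad_y = 2*2*-1.0474 = -4.1896
  x_1 = -2.0124 - 0.1*-24.1488 = 0.4025
  y_1 = -1.0474 - 0.1*-4.1896 = -0.6284
Step 2: grad_x = 2*6*0.4025 = 4.8298, grad_y = 2*2*-0.6284 = -2.5138
  x_2 = 0.4025 - 0.1*4.8298 = -0.0805
  y_2 = -0.6284 - 0.1*-2.5138 = -0.3771
Step 3: grad_x = 2*6*-0.0805 = -0.966, grad_y = 2*2*-0.3771 = -1.5083
  x_3 = -0.0805 - 0.1*-0.966 = 0.0161
  y_3 = -0.3771 - 0.1*-1.5083 = -0.2262
Step 4: grad_x = 2*6*0.0161 = 0.1932, grad_y = 2*2*-0.2262 = -0.905
  x_4 = 0.0161 - 0.1*0.1932 = -0.0032
  y_4 = -0.2262 - 0.1*-0.905 = -0.1357
Step 5: grad_x = 2*6*-0.0032 = -0.0386, grad_y = 2*2*-0.1357 = -0.543
  x_5 = -0.0032 - 0.1*-0.0386 = 0.0006
  y_5 = -0.1357 - 0.1*-0.543 = -0.0814
f(0.0006, -0.0814) = 6*0.0006^2 + 2*(-0.0814)^2 = 0.0133


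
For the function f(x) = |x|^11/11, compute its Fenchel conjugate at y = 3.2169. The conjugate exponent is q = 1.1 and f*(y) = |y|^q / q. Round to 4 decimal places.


The conjugate exponent q satisfies 1/p + 1/q = 1.
p = 11, so q = 11/(11 - 1) = 1.1
|y|^q = 3.2169^1.1 = 3.6156
f*(3.2169) = 3.6156 / 1.1 = 3.2869


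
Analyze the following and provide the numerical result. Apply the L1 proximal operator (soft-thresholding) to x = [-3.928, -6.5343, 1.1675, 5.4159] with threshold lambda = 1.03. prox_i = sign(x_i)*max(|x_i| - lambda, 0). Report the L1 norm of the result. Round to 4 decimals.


Soft-thresholding with lambda = 1.03:
prox(-3.928) = sign(-3.928)*max(|-3.928| - 1.03, 0) = -2.898
prox(-6.5343) = sign(-6.5343)*max(|-6.5343| - 1.03, 0) = -5.5043
prox(1.1675) = sign(1.1675)*max(|1.1675| - 1.03, 0) = 0.1375
prox(5.4159) = sign(5.4159)*max(|5.4159| - 1.03, 0) = 4.3859
prox(x) = [-2.898, -5.5043, 0.1375, 4.3859]
||prox(x)||_1 = 2.898 + 5.5043 + 0.1375 + 4.3859 = 12.9257


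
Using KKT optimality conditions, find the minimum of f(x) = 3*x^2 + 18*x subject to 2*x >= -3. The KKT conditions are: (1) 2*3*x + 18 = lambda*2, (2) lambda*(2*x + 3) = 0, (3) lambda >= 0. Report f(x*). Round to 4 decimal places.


Step 1: Try lambda = 0 (constraint inactive).
x_unc = -18/(2*3) = -3.0
Check: 2*-3.0 = -6.0 < -3 -- violated!
Step 2: Constraint must be active: 2*x = -3
x* = -3/2 = -1.5
lambda = (2*3*(-1.5) + 18)/2 = 4.5
Step 3: Compute optimal value.
f(x*) = 3*(-1.5)^2 + 18*(-1.5) = -20.25


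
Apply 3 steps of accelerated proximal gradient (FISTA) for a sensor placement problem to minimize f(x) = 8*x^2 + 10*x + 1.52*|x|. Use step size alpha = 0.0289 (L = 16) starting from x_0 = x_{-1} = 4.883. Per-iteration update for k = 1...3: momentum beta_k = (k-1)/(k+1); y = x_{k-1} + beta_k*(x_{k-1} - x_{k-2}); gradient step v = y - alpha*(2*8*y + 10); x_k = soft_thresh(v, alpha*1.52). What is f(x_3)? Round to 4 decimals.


FISTA on f(x) = 8*x^2 + 10*x + 1.52*|x|
L = 16, alpha = 0.0289
Iteration 1: beta = 0.0, y = 4.883 + 0.0*(4.883 - 4.883) = 4.883
  grad(y) = 88.128, v = y - alpha*grad = 2.3361
  prox(v) = soft_thresh(2.3361, 0.0439) = 2.2922
Iteration 2: beta = 0.3333, y = 2.2922 + 0.3333*(2.2922 - 4.883) = 1.4286
  grad(y) = 32.857, v = y - alpha*grad = 0.479
  prox(v) = soft_thresh(0.479, 0.0439) = 0.4351
Iteration 3: beta = 0.5, y = 0.4351 + 0.5*(0.4351 - 2.2922) = -0.4935
  grad(y) = 2.1042, v = y - alpha*grad = -0.5543
  prox(v) = soft_thresh(-0.5543, 0.0439) = -0.5104
f(x_3) = 8*(-0.5104)^2 + 10*(-0.5104) + 1.52*|-0.5104| = -2.2441


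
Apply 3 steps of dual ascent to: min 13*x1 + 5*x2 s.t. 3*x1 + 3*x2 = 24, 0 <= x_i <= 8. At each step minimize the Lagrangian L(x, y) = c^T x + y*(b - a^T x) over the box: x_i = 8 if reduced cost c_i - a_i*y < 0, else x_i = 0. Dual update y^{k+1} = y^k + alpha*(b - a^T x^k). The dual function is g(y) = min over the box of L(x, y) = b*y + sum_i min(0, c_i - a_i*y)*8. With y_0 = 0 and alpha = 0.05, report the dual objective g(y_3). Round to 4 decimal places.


Dual ascent for LP: min 13*x1 + 5*x2, 3*x1 + 3*x2 = 24, 0 <= x_i <= 8
Step 1: y^k = 0.0, reduced costs: (13.0, 5.0)
  x^k = (0.0, 0.0), subgradient = b - a^T x = 24.0
  y^{k+1} = 0.0 + 0.05*24.0 = 1.2
Step 2: y^k = 1.2, reduced costs: (9.4, 1.4)
  x^k = (0.0, 0.0), subgradient = b - a^T x = 24.0
  y^{k+1} = 1.2 + 0.05*24.0 = 2.4
Step 3: y^k = 2.4, reduced costs: (5.8, -2.2)
  x^k = (0.0, 8.0), subgradient = b - a^T x = 0.0
  y^{k+1} = 2.4 + 0.05*0.0 = 2.4
Dual objective at y_3 = 2.4: reduced costs (5.8, -2.2), box minimizer x = (0.0, 8.0)
g(y_3) = b*y + (c1 - a1*y)*x1 + (c2 - a2*y)*x2 = 24*2.4 + 5.8*0.0 + (-2.2)*8.0 = 57.6 + 0.0 - 17.6 = 40.0


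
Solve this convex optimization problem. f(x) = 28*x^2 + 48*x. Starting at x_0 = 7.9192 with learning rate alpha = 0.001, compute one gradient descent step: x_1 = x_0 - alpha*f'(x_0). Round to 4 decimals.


We compute the gradient at x_0 and apply the update.
f'(x) = 56*x + 48
f'(7.9192) = 56*7.9192 + 48 = 491.4752
x_1 = 7.9192 - 0.001*491.4752 = 7.4277


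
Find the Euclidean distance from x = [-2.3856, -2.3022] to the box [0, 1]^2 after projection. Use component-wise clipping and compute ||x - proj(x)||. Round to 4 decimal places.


Project each component onto [0, 1].
clip(-2.3856) = 0.0, clip(-2.3022) = 0.0
Projection = [0.0, 0.0]
Squared diffs: [5.6911, 5.3001]
Distance = sqrt(10.9912) = 3.3153


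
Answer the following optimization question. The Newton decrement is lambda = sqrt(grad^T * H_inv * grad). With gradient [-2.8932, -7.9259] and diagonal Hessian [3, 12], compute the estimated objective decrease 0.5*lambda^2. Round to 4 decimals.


Step 1: H is diagonal, so H^(-1) * g = [-0.9644, -0.6605].
Step 2: g^T H^(-1) g = sum_i g_i^2 / H_ii
  = (-2.8932)^2/3 + (-7.9259)^2/12
  = 2.7902 + 5.235 = 8.0252
Step 3: Objective decrease = 0.5 * g^T H^(-1) g = 4.0126


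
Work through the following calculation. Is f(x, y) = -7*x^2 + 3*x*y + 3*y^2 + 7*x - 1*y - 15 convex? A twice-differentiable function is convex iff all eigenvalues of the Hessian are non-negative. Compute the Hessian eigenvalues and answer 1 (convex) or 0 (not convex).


The Hessian of f(x,y) = -7*x^2 + 3*x*y + 3*y^2 + 7*x - 1*y - 15 is:
H = [[-14, 3], [3, 6]]
Trace = -14 + 6 = -8
Determinant = -14*6 - (3)^2 = -93
Discriminant = (-8)^2 - 4*-93 = 436.0
Eigenvalues: lambda_1 = -14.4403, lambda_2 = 6.4403
The function is not convex.

0


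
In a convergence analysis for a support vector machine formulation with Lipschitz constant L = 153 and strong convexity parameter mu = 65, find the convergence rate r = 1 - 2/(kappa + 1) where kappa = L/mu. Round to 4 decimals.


Step 1: Compute the condition number.
kappa = L/mu = 153/65 = 2.3538
Step 2: Compute the convergence rate.
r = 1 - 2/(kappa + 1) = 1 - 2*mu/(L + mu) = (L - mu)/(L + mu) = 88/218 = 0.4037


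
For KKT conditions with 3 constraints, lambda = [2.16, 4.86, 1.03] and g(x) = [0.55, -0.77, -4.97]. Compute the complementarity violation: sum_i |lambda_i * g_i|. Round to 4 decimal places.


KKT complementary slackness check:
lambda_1 * g_1 = 2.16 * 0.55 = 1.188
lambda_2 * g_2 = 4.86 * -0.77 = -3.7422
lambda_3 * g_3 = 1.03 * -4.97 = -5.1191
Total violation = 1.188 + 3.7422 + 5.1191 = 10.0493


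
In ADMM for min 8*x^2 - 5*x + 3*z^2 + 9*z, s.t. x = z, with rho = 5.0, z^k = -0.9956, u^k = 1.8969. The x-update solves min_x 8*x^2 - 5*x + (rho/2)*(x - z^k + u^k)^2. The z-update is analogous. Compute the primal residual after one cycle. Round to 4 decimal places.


ADMM iteration with rho = 5.0, z^k = -0.9956, u^k = 1.8969
Step 1: x-update.
Minimize 8*x^2 - 5*x + (5.0/2)*(x + 0.9956 + 1.8969)^2
FOC: (2*8 + 5.0)*x = 5 + 5.0*(-0.9956 - 1.8969)
x^{k+1} = -0.4506
Step 2: z-update.
Minimize 3*z^2 + 9*z + (5.0/2)*(-0.4506 - z + 1.8969)^2
FOC: (2*3 + 5.0)*z = -9 + 5.0*(-0.4506 + 1.8969)
z^{k+1} = -0.1608
Step 3: u-update.
u^{k+1} = 1.8969 - 0.4506 + 0.1608 = 1.6071
Step 4: Primal residual = |-0.4506 + 0.1608| = 0.2898


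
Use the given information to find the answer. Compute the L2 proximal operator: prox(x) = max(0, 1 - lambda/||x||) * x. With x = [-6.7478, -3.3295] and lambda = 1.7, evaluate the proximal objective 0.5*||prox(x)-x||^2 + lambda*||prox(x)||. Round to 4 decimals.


Step 1: Compute ||x||.
||x|| = 7.5245
Step 2: Compute scaling factor.
scale = max(0, 1 - 1.7/7.5245) = 0.7741
Step 3: prox(x) = [-5.2233, -2.5773]
||prox(x)|| = 5.8245
Step 4: Proximal objective.
0.5*||prox-x||^2 = 1.445
lambda*||prox|| = 9.9017
Total = 11.3467


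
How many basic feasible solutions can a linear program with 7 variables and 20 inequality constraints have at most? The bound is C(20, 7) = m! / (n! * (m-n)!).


Each vertex corresponds to some choice of n active constraints out of m, so the number of vertices is at most C(m, n) = m! / (n!(m-n)!).
m = 20, n = 7
Numerator: 20 * 19 * 18 * 17 * 16 * 15 * 14
Denominator: 7! = 5040
C(20, 7) = 77520


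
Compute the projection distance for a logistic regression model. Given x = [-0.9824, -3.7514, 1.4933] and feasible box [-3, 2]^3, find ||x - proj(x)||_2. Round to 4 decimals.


Project each component onto [-3, 2].
clip(-0.9824) = -0.9824, clip(-3.7514) = -3.0, clip(1.4933) = 1.4933
Projection = [-0.9824, -3.0, 1.4933]
Squared diffs: [0.0, 0.5646, 0.0]
Distance = sqrt(0.5646) = 0.7514


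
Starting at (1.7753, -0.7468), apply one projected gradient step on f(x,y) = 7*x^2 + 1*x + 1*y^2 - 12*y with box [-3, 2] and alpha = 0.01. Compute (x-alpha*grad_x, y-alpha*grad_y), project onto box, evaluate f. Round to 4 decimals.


Step 1: Compute gradient at (1.7753, -0.7468).
grad_x = 2*7*1.7753 + 1 = 25.8542
grad_y = 2*1*-0.7468 - 12 = -13.4936
Step 2: Gradient step.
x_raw = 1.7753 - 0.01*25.8542 = 1.5168
y_raw = -0.7468 - 0.01*-13.4936 = -0.6119
Step 3: Project onto [-3, 2].
x_proj = clip(1.5168) = 1.5168
y_proj = clip(-0.6119) = -0.6119
Step 4: Evaluate f.
f(1.5168, -0.6119) = 25.3374


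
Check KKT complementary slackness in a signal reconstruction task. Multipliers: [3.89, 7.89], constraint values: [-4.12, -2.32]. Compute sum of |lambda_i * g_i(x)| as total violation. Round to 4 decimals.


KKT complementary slackness check:
lambda_1 * g_1 = 3.89 * -4.12 = -16.0268
lambda_2 * g_2 = 7.89 * -2.32 = -18.3048
Total violation = 16.0268 + 18.3048 = 34.3316


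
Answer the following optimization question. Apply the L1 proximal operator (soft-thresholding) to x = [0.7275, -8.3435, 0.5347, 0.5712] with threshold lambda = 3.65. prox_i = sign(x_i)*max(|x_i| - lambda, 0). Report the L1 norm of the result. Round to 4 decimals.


Soft-thresholding with lambda = 3.65:
prox(0.7275) = sign(0.7275)*max(|0.7275| - 3.65, 0) = 0.0
prox(-8.3435) = sign(-8.3435)*max(|-8.3435| - 3.65, 0) = -4.6935
prox(0.5347) = sign(0.5347)*max(|0.5347| - 3.65, 0) = 0.0
prox(0.5712) = sign(0.5712)*max(|0.5712| - 3.65, 0) = 0.0
prox(x) = [0.0, -4.6935, 0.0, 0.0]
||prox(x)||_1 = 0.0 + 4.6935 + 0.0 + 0.0 = 4.6935


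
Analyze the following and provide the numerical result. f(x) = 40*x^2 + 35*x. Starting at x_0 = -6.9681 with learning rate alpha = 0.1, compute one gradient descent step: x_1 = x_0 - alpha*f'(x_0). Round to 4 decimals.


We compute the gradient at x_0 and apply the update.
f'(x) = 80*x + 35
f'(-6.9681) = 80*-6.9681 + 35 = -522.448
x_1 = -6.9681 - 0.1*-522.448 = 45.2767


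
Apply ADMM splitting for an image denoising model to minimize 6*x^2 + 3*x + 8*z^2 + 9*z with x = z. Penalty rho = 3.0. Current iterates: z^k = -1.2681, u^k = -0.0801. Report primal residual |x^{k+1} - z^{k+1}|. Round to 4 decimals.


ADMM iteration with rho = 3.0, z^k = -1.2681, u^k = -0.0801
Step 1: x-update.
Minimize 6*x^2 + 3*x + (3.0/2)*(x + 1.2681 - 0.0801)^2
FOC: (2*6 + 3.0)*x = -3 + 3.0*(-1.2681 + 0.0801)
x^{k+1} = -0.4376
Step 2: z-update.
Minimize 8*z^2 + 9*z + (3.0/2)*(-0.4376 - z - 0.0801)^2
FOC: (2*8 + 3.0)*z = -9 + 3.0*(-0.4376 - 0.0801)
z^{k+1} = -0.5554
Step 3: u-update.
u^{k+1} = -0.0801 - 0.4376 + 0.5554 = 0.0377
Step 4: Primal residual = |-0.4376 + 0.5554| = 0.1178


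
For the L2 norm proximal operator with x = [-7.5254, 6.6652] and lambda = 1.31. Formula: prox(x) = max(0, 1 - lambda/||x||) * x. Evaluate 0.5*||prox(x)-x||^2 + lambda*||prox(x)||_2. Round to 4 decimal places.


Step 1: Compute ||x||.
||x|| = 10.0527
Step 2: Compute scaling factor.
scale = max(0, 1 - 1.31/10.0527) = 0.8697
Step 3: prox(x) = [-6.5447, 5.7966]
||prox(x)|| = 8.7427
Step 4: Proximal objective.
0.5*||prox-x||^2 = 0.8581
lambda*||prox|| = 11.4529
Total = 12.311


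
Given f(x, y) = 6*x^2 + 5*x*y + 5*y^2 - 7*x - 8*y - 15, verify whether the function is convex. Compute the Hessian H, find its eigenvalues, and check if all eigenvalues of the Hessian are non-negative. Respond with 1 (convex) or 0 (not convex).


The Hessian of f(x,y) = 6*x^2 + 5*x*y + 5*y^2 - 7*x - 8*y - 15 is:
H = [[12, 5], [5, 10]]
Trace = 12 + 10 = 22
Determinant = 12*10 - (5)^2 = 95
Discriminant = (22)^2 - 4*95 = 104.0
Eigenvalues: lambda_1 = 5.901, lambda_2 = 16.099
The function is convex.

1


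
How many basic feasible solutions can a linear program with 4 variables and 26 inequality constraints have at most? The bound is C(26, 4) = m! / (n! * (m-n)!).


Each vertex corresponds to some choice of n active constraints out of m, so the number of vertices is at most C(m, n) = m! / (n!(m-n)!).
m = 26, n = 4
Numerator: 26 * 25 * 24 * 23
Denominator: 4! = 24
C(26, 4) = 14950


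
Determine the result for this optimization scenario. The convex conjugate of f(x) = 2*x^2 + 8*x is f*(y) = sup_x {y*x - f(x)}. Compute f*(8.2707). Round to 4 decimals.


f*(y) = sup_x {y*x - a*x^2 - b*x} = sup_x {(y-b)*x - a*x^2}
FOC: (y - b) - 2a*x = 0 => x* = (y - b)/(2a)
x* = (8.2707 - 8)/(2*2) = 0.0677
f*(8.2707) = (y-b)^2/(4a) = (8.2707 - 8)^2/(4*2)
= 0.0733/8 = 0.0092


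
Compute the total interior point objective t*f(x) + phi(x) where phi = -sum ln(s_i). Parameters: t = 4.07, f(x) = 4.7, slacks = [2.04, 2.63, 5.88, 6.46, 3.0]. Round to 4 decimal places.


Step 1: Compute log-barrier.
ln values: [0.7129, 0.967, 1.7716, 1.8656, 1.0986]
phi = -(0.7129 + 0.967 + 1.7716 + 1.8656 + 1.0986) = -6.4157
Step 2: Compute augmented objective.
t*f(x) = 4.07*4.7 = 19.129
Total = 19.129 - 6.4157 = 12.7133


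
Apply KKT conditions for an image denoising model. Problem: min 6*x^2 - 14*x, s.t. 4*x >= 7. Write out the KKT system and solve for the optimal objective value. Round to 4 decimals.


Step 1: Try lambda = 0 (constraint inactive).
x_unc = 14/(2*6) = 1.1667
Check: 4*1.1667 = 4.6668 < 7 -- violated!
Step 2: Constraint must be active: 4*x = 7
x* = 7/4 = 1.75
lambda = (2*6*1.75 - 14)/4 = 1.75
Step 3: Compute optimal value.
f(x*) = 6*1.75^2 - 14*1.75 = -6.125


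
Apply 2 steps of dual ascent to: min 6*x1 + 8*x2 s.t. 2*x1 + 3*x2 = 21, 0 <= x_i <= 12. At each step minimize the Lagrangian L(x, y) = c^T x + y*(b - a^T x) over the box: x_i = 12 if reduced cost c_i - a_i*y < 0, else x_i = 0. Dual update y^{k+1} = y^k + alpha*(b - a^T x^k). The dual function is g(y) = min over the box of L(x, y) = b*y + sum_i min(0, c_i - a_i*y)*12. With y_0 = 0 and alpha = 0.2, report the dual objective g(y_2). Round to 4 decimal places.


Dual ascent for LP: min 6*x1 + 8*x2, 2*x1 + 3*x2 = 21, 0 <= x_i <= 12
Step 1: y^k = 0.0, reduced costs: (6.0, 8.0)
  x^k = (0.0, 0.0), subgradient = b - a^T x = 21.0
  y^{k+1} = 0.0 + 0.2*21.0 = 4.2
Step 2: y^k = 4.2, reduced costs: (-2.4, -4.6)
  x^k = (12.0, 12.0), subgradient = b - a^T x = -39.0
  y^{k+1} = 4.2 + 0.2*-39.0 = -3.6
Dual objective at y_2 = -3.6: reduced costs (13.2, 18.8), box minimizer x = (0.0, 0.0)
g(y_2) = b*y + (c1 - a1*y)*x1 + (c2 - a2*y)*x2 = 21*(-3.6) + 13.2*0.0 + 18.8*0.0 = -75.6 + 0.0 + 0.0 = -75.6


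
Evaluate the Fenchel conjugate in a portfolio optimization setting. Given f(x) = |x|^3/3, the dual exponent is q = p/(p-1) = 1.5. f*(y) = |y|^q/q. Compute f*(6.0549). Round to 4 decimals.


The conjugate exponent q satisfies 1/p + 1/q = 1.
p = 3, so q = 3/(3 - 1) = 1.5
|y|^q = 6.0549^1.5 = 14.8991
f*(6.0549) = 14.8991 / 1.5 = 9.9327


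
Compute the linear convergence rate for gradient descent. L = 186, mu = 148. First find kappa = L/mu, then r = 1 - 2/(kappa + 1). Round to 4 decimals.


Step 1: Compute the condition number.
kappa = L/mu = 186/148 = 1.2568
Step 2: Compute the convergence rate.
r = 1 - 2/(kappa + 1) = 1 - 2*mu/(L + mu) = (L - mu)/(L + mu) = 38/334 = 0.1138


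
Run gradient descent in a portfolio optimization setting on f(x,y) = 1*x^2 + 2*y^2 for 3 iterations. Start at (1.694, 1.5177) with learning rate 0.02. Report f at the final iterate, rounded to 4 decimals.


Gradient descent on f(x,y) = 1*x^2 + 2*y^2.
Starting point: (1.694, 1.5177), alpha = 0.02
Step 1: grad_x = 2*1*1.694 = 3.388, grad_y = 2*2*1.5177 = 6.0708
  x_1 = 1.694 - 0.02*3.388 = 1.6262
  y_1 = 1.5177 - 0.02*6.0708 = 1.3963
Step 2: grad_x = 2*1*1.6262 = 3.2525, grad_y = 2*2*1.3963 = 5.5851
  x_2 = 1.6262 - 0.02*3.2525 = 1.5612
  y_2 = 1.3963 - 0.02*5.5851 = 1.2846
Step 3: grad_x = 2*1*1.5612 = 3.1224, grad_y = 2*2*1.2846 = 5.1383
  x_3 = 1.5612 - 0.02*3.1224 = 1.4987
  y_3 = 1.2846 - 0.02*5.1383 = 1.1818
f(1.4987, 1.1818) = 1*1.4987^2 + 2*1.1818^2 = 5.0396


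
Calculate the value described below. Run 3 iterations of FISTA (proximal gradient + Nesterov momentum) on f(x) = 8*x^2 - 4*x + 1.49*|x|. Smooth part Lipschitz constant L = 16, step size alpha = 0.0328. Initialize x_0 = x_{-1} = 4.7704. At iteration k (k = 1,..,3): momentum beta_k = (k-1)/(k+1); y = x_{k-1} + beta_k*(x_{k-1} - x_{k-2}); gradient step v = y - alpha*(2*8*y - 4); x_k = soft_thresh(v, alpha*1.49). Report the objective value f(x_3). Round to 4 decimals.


FISTA on f(x) = 8*x^2 - 4*x + 1.49*|x|
L = 16, alpha = 0.0328
Iteration 1: beta = 0.0, y = 4.7704 + 0.0*(4.7704 - 4.7704) = 4.7704
  grad(y) = 72.3264, v = y - alpha*grad = 2.3981
  prox(v) = soft_thresh(2.3981, 0.0489) = 2.3492
Iteration 2: beta = 0.3333, y = 2.3492 + 0.3333*(2.3492 - 4.7704) = 1.5422
  grad(y) = 20.6746, v = y - alpha*grad = 0.864
  prox(v) = soft_thresh(0.864, 0.0489) = 0.8152
Iteration 3: beta = 0.5, y = 0.8152 + 0.5*(0.8152 - 2.3492) = 0.0481
  grad(y) = -3.2298, v = y - alpha*grad = 0.1541
  prox(v) = soft_thresh(0.1541, 0.0489) = 0.1052
f(x_3) = 8*0.1052^2 - 4*0.1052 + 1.49*|0.1052| = -0.1755


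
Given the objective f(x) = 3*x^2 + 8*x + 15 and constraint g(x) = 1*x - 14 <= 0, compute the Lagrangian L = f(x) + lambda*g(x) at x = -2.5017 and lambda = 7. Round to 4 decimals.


Step 1: Evaluate f(x).
f(-2.5017) = 3*(-2.5017)^2 + 8*(-2.5017) + 15 = 13.7619
Step 2: Evaluate g(x).
g(-2.5017) = 1*-2.5017 - 14 = -16.5017
Step 3: Compute Lagrangian.
L = 13.7619 + 7*-16.5017 = -101.75


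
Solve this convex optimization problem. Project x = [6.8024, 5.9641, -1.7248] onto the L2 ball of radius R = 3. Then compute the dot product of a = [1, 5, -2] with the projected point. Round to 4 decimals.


Step 1: Compute ||x|| (intermediates to 6 decimals).
||x|| = sqrt(6.8024^2 + 5.9641^2 + (-1.7248)^2) = 9.209673
Step 2: Project.
Since ||x|| > R, scale = R/||x|| = 3/9.209673 = 0.325744, proj(x) = scale * x
proj(x) = [2.215841, 1.94277, -0.561843]
Step 3: Dot product.
a^T * proj(x) = 1*2.215841 + 5*1.94277 - 2*(-0.561843) = 13.0534


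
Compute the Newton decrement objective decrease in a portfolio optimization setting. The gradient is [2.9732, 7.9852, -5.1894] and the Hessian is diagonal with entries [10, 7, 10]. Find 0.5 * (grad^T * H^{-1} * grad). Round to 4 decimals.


Step 1: H is diagonal, so H^(-1) * g = [0.2973, 1.1407, -0.5189].
Step 2: g^T H^(-1) g = sum_i g_i^2 / H_ii
  = (2.9732)^2/10 + (7.9852)^2/7 + (-5.1894)^2/10
  = 0.884 + 9.1091 + 2.693 = 12.686
Step 3: Objective decrease = 0.5 * g^T H^(-1) g = 6.343


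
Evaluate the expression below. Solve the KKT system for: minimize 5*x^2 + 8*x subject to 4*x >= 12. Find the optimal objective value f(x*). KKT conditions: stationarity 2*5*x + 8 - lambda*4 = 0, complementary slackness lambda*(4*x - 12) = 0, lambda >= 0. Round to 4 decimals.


Step 1: Try lambda = 0 (constraint inactive).
x_unc = -8/(2*5) = -0.8
Check: 4*-0.8 = -3.2 < 12 -- violated!
Step 2: Constraint must be active: 4*x = 12
x* = 12/4 = 3.0
lambda = (2*5*3.0 + 8)/4 = 9.5
Step 3: Compute optimal value.
f(x*) = 5*3.0^2 + 8*3.0 = 69.0


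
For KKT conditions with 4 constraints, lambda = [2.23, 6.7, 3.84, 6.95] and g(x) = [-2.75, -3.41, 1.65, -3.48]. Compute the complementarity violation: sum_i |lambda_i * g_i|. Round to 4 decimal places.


KKT complementary slackness check:
lambda_1 * g_1 = 2.23 * -2.75 = -6.1325
lambda_2 * g_2 = 6.7 * -3.41 = -22.847
lambda_3 * g_3 = 3.84 * 1.65 = 6.336
lambda_4 * g_4 = 6.95 * -3.48 = -24.186
Total violation = 6.1325 + 22.847 + 6.336 + 24.186 = 59.5015


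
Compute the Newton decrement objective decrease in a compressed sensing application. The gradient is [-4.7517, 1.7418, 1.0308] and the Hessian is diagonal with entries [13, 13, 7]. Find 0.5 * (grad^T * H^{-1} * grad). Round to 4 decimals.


Step 1: H is diagonal, so H^(-1) * g = [-0.3655, 0.134, 0.1473].
Step 2: g^T H^(-1) g = sum_i g_i^2 / H_ii
  = (-4.7517)^2/13 + (1.7418)^2/13 + (1.0308)^2/7
  = 1.7368 + 0.2334 + 0.1518 = 2.122
Step 3: Objective decrease = 0.5 * g^T H^(-1) g = 1.061


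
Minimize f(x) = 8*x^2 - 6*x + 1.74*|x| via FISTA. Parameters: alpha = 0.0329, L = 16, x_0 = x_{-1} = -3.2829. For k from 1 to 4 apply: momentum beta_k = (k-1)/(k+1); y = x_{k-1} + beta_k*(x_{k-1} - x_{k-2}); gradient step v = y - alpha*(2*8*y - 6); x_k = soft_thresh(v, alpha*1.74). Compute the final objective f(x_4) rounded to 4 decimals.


FISTA on f(x) = 8*x^2 - 6*x + 1.74*|x|
L = 16, alpha = 0.0329
Iteration 1: beta = 0.0, y = -3.2829 + 0.0*(-3.2829 + 3.2829) = -3.2829
  grad(y) = -58.5264, v = y - alpha*grad = -1.3574
  prox(v) = soft_thresh(-1.3574, 0.0572) = -1.3001
Iteration 2: beta = 0.3333, y = -1.3001 + 0.3333*(-1.3001 + 3.2829) = -0.6392
  grad(y) = -16.2274, v = y - alpha*grad = -0.1053
  prox(v) = soft_thresh(-0.1053, 0.0572) = -0.0481
Iteration 3: beta = 0.5, y = -0.0481 + 0.5*(-0.0481 + 1.3001) = 0.5779
  grad(y) = 3.247, v = y - alpha*grad = 0.4711
  prox(v) = soft_thresh(0.4711, 0.0572) = 0.4139
Iteration 4: beta = 0.6, y = 0.4139 + 0.6*(0.4139 + 0.0481) = 0.691
  grad(y) = 5.0566, v = y - alpha*grad = 0.5247
  prox(v) = soft_thresh(0.5247, 0.0572) = 0.4674
f(x_4) = 8*0.4674^2 - 6*0.4674 + 1.74*|0.4674| = -0.2433


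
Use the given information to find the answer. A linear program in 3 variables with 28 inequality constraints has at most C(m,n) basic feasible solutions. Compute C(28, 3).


Each vertex corresponds to some choice of n active constraints out of m, so the number of vertices is at most C(m, n) = m! / (n!(m-n)!).
m = 28, n = 3
Numerator: 28 * 27 * 26
Denominator: 3! = 6
C(28, 3) = 3276


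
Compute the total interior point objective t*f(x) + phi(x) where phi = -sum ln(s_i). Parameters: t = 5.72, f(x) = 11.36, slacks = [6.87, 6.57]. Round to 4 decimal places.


Step 1: Compute log-barrier.
ln values: [1.9272, 1.8825]
phi = -(1.9272 + 1.8825) = -3.8097
Step 2: Compute augmented objective.
t*f(x) = 5.72*11.36 = 64.9792
Total = 64.9792 - 3.8097 = 61.1695


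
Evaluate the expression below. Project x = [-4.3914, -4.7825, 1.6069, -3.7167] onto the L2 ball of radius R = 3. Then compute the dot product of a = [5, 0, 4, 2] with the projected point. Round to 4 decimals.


Step 1: Compute ||x|| (intermediates to 6 decimals).
||x|| = sqrt((-4.3914)^2 + (-4.7825)^2 + 1.6069^2 + (-3.7167)^2) = 7.651973
Step 2: Project.
Since ||x|| > R, scale = R/||x|| = 3/7.651973 = 0.392056, proj(x) = scale * x
proj(x) = [-1.721675, -1.875008, 0.629995, -1.457155]
Step 3: Dot product.
a^T * proj(x) = 5*(-1.721675) + 0*(-1.875008) + 4*0.629995 + 2*(-1.457155) = -9.0027


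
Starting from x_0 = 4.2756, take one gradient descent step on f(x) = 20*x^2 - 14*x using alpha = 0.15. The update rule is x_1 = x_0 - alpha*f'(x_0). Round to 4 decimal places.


We compute the gradient at x_0 and apply the update.
f'(x) = 40*x - 14
f'(4.2756) = 40*4.2756 - 14 = 157.024
x_1 = 4.2756 - 0.15*157.024 = -19.278


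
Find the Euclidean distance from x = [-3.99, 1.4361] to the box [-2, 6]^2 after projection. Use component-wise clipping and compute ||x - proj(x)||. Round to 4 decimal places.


Project each component onto [-2, 6].
clip(-3.99) = -2.0, clip(1.4361) = 1.4361
Projection = [-2.0, 1.4361]
Squared diffs: [3.9601, 0.0]
Distance = sqrt(3.9601) = 1.99


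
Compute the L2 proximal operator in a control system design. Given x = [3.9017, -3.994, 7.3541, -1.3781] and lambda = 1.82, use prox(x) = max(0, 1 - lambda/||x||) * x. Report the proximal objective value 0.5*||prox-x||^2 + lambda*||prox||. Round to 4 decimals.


Step 1: Compute ||x||.
||x|| = 9.3358
Step 2: Compute scaling factor.
scale = max(0, 1 - 1.82/9.3358) = 0.8051
Step 3: prox(x) = [3.1411, -3.2154, 5.9204, -1.1094]
||prox(x)|| = 7.5158
Step 4: Proximal objective.
0.5*||prox-x||^2 = 1.6562
lambda*||prox|| = 13.6788
Total = 15.335


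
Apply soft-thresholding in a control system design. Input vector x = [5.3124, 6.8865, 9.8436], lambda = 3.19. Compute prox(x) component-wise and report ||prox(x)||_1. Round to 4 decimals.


Soft-thresholding with lambda = 3.19:
prox(5.3124) = sign(5.3124)*max(|5.3124| - 3.19, 0) = 2.1224
prox(6.8865) = sign(6.8865)*max(|6.8865| - 3.19, 0) = 3.6965
prox(9.8436) = sign(9.8436)*max(|9.8436| - 3.19, 0) = 6.6536
prox(x) = [2.1224, 3.6965, 6.6536]
||prox(x)||_1 = 2.1224 + 3.6965 + 6.6536 = 12.4725


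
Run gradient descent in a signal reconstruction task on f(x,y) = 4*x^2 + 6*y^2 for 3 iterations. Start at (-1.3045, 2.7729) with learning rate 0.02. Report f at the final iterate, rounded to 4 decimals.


Gradient descent on f(x,y) = 4*x^2 + 6*y^2.
Starting point: (-1.3045, 2.7729), alpha = 0.02
Step 1: grad_x = 2*4*-1.3045 = -10.436, grad_y = 2*6*2.7729 = 33.2748
  x_1 = -1.3045 - 0.02*-10.436 = -1.0958
  y_1 = 2.7729 - 0.02*33.2748 = 2.1074
Step 2: grad_x = 2*4*-1.0958 = -8.7662, grad_y = 2*6*2.1074 = 25.2888
  x_2 = -1.0958 - 0.02*-8.7662 = -0.9205
  y_2 = 2.1074 - 0.02*25.2888 = 1.6016
Step 3: grad_x = 2*4*-0.9205 = -7.3636, grad_y = 2*6*1.6016 = 19.2195
  x_3 = -0.9205 - 0.02*-7.3636 = -0.7732
  y_3 = 1.6016 - 0.02*19.2195 = 1.2172
f(-0.7732, 1.2172) = 4*(-0.7732)^2 + 6*1.2172^2 = 11.2812


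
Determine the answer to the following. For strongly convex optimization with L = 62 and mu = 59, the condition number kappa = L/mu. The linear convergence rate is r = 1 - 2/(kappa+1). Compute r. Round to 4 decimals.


Step 1: Compute the condition number.
kappa = L/mu = 62/59 = 1.0508
Step 2: Compute the convergence rate.
r = 1 - 2/(kappa + 1) = 1 - 2*mu/(L + mu) = (L - mu)/(L + mu) = 3/121 = 0.0248


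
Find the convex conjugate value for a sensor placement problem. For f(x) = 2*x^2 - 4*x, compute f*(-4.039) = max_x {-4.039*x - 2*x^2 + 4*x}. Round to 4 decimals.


f*(y) = sup_x {y*x - a*x^2 - b*x} = sup_x {(y-b)*x - a*x^2}
FOC: (y - b) - 2a*x = 0 => x* = (y - b)/(2a)
x* = (-4.039 + 4)/(2*2) = -0.0098
f*(-4.039) = (y-b)^2/(4a) = (-4.039 + 4)^2/(4*2)
= 0.0015/8 = 0.0002


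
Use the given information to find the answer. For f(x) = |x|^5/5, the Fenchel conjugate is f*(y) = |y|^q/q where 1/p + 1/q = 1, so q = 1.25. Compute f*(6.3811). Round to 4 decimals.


The conjugate exponent q satisfies 1/p + 1/q = 1.
p = 5, so q = 5/(5 - 1) = 1.25
|y|^q = 6.3811^1.25 = 10.1419
f*(6.3811) = 10.1419 / 1.25 = 8.1135


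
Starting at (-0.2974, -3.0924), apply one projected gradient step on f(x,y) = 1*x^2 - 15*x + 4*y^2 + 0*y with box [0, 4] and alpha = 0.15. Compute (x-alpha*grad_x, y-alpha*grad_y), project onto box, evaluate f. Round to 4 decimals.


Step 1: Compute gradient at (-0.2974, -3.0924).
grad_x = 2*1*-0.2974 - 15 = -15.5948
grad_y = 2*4*-3.0924 + 0 = -24.7392
Step 2: Gradient step.
x_raw = -0.2974 - 0.15*-15.5948 = 2.0418
y_raw = -3.0924 - 0.15*-24.7392 = 0.6185
Step 3: Project onto [0, 4].
x_proj = clip(2.0418) = 2.0418
y_proj = clip(0.6185) = 0.6185
Step 4: Evaluate f.
f(2.0418, 0.6185) = -24.9282


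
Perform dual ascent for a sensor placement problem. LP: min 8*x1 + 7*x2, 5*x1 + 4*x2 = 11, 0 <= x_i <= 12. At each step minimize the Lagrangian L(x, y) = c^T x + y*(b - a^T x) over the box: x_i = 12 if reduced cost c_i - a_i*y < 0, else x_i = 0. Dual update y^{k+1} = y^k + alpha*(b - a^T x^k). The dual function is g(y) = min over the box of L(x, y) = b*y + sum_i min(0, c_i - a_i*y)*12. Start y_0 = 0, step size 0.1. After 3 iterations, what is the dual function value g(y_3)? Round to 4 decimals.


Dual ascent for LP: min 8*x1 + 7*x2, 5*x1 + 4*x2 = 11, 0 <= x_i <= 12
Step 1: y^k = 0.0, reduced costs: (8.0, 7.0)
  x^k = (0.0, 0.0), subgradient = b - a^T x = 11.0
  y^{k+1} = 0.0 + 0.1*11.0 = 1.1
Step 2: y^k = 1.1, reduced costs: (2.5, 2.6)
  x^k = (0.0, 0.0), subgradient = b - a^T x = 11.0
  y^{k+1} = 1.1 + 0.1*11.0 = 2.2
Step 3: y^k = 2.2, reduced costs: (-3.0, -1.8)
  x^k = (12.0, 12.0), subgradient = b - a^T x = -97.0
  y^{k+1} = 2.2 + 0.1*-97.0 = -7.5
Dual objective at y_3 = -7.5: reduced costs (45.5, 37.0), box minimizer x = (0.0, 0.0)
g(y_3) = b*y + (c1 - a1*y)*x1 + (c2 - a2*y)*x2 = 11*(-7.5) + 45.5*0.0 + 37.0*0.0 = -82.5 + 0.0 + 0.0 = -82.5


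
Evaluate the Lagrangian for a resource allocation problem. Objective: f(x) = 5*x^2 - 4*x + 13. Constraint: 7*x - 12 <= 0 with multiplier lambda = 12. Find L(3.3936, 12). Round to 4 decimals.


Step 1: Evaluate f(x).
f(3.3936) = 5*3.3936^2 - 4*3.3936 + 13 = 57.0082
Step 2: Evaluate g(x).
g(3.3936) = 7*3.3936 - 12 = 11.7552
Step 3: Compute Lagrangian.
L = 57.0082 + 12*11.7552 = 198.0706


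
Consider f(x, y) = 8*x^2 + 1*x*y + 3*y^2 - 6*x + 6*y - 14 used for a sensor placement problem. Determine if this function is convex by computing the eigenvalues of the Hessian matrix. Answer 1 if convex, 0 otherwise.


The Hessian of f(x,y) = 8*x^2 + 1*x*y + 3*y^2 - 6*x + 6*y - 14 is:
H = [[16, 1], [1, 6]]
Trace = 16 + 6 = 22
Determinant = 16*6 - (1)^2 = 95
Discriminant = (22)^2 - 4*95 = 104.0
Eigenvalues: lambda_1 = 5.901, lambda_2 = 16.099
The function is convex.

1
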